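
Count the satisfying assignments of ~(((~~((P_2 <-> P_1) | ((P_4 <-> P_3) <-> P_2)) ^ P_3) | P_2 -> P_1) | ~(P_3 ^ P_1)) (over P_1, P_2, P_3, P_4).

2

P_1  P_2  P_3  P_4  |  (P_2 <-> P_1)  (P_4 <-> P_3)  ((P_4 <-> P_3) <-> P_2)  (P_3 ^ P_1)  ~(P_3 ^ P_1)  φ
 T    T    T    T   |        T              T                   T                  F            T        F
 T    T    T    F   |        T              F                   F                  F            T        F
 T    T    F    T   |        T              F                   F                  T            F        F
 T    T    F    F   |        T              T                   T                  T            F        F
 T    F    T    T   |        F              T                   F                  F            T        F
 T    F    T    F   |        F              F                   T                  F            T        F
 T    F    F    T   |        F              F                   T                  T            F        F
 T    F    F    F   |        F              T                   F                  T            F        F
 F    T    T    T   |        F              T                   T                  T            F        T
 F    T    T    F   |        F              F                   F                  T            F        T
 F    T    F    T   |        F              F                   F                  F            T        F
 F    T    F    F   |        F              T                   T                  F            T        F
 F    F    T    T   |        T              T                   F                  T            F        F
 F    F    T    F   |        T              F                   T                  T            F        F
 F    F    F    T   |        T              F                   T                  F            T        F
 F    F    F    F   |        T              T                   F                  F            T        F
The formula is true on 2 of the 16 rows.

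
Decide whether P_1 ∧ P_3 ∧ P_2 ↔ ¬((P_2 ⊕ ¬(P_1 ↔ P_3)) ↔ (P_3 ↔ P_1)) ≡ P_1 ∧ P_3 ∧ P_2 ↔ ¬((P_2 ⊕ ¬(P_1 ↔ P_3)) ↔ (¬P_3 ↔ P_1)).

P_1 | P_2 | P_3 || φ | ψ
 1  |  1  |  1  || 0 | 1
 1  |  1  |  0  || 1 | 0
 1  |  0  |  1  || 0 | 1
 1  |  0  |  0  || 0 | 1
 0  |  1  |  1  || 1 | 0
 0  |  1  |  0  || 1 | 0
 0  |  0  |  1  || 0 | 1
 0  |  0  |  0  || 0 | 1
The columns differ at P_1=1, P_2=1, P_3=1 (φ=0, ψ=1), so they are not equivalent.

not equivalent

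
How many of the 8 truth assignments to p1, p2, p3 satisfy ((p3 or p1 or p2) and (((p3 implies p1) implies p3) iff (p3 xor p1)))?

p1  p2  p3  |  (p3 or p1 or p2)  (p3 implies p1)  ((p3 implies p1) implies p3)  (p3 xor p1)  φ
T   T   T   |         T                 T                      T                     F       F
T   T   F   |         T                 T                      F                     T       F
T   F   T   |         T                 T                      T                     F       F
T   F   F   |         T                 T                      F                     T       F
F   T   T   |         T                 F                      T                     T       T
F   T   F   |         T                 T                      F                     F       T
F   F   T   |         T                 F                      T                     T       T
F   F   F   |         F                 T                      F                     F       F
The formula is true on 3 of the 8 rows.

3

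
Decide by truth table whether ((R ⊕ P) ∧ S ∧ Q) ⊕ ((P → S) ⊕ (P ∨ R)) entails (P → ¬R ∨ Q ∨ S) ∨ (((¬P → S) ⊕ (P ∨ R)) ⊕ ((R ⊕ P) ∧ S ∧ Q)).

no

P | Q | R | S || φ | ψ
0 | 0 | 0 | 0 || 1 | 1
0 | 0 | 0 | 1 || 1 | 1
0 | 0 | 1 | 0 || 0 | 1
0 | 0 | 1 | 1 || 0 | 1
0 | 1 | 0 | 0 || 1 | 1
0 | 1 | 0 | 1 || 1 | 1
0 | 1 | 1 | 0 || 0 | 1
0 | 1 | 1 | 1 || 1 | 1
1 | 0 | 0 | 0 || 1 | 1
1 | 0 | 0 | 1 || 0 | 1
1 | 0 | 1 | 0 || 1 | 0
1 | 0 | 1 | 1 || 0 | 1
1 | 1 | 0 | 0 || 1 | 1
1 | 1 | 0 | 1 || 1 | 1
1 | 1 | 1 | 0 || 1 | 1
1 | 1 | 1 | 1 || 0 | 1
At P=1, Q=0, R=1, S=0 we have φ true but ψ false, so φ does not entail ψ.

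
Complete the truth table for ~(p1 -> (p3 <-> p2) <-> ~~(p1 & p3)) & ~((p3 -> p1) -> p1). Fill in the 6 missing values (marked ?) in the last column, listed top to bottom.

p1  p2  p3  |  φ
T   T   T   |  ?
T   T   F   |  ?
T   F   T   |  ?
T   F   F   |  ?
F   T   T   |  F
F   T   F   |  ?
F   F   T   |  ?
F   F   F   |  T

Row p1=T, p2=T, p3=T: ~(p1 -> (p3 <-> p2) <-> ~~(p1 & p3)) = F, ~((p3 -> p1) -> p1) = F, so the formula = F.
Row p1=T, p2=T, p3=F: ~(p1 -> (p3 <-> p2) <-> ~~(p1 & p3)) = F, ~((p3 -> p1) -> p1) = F, so the formula = F.
Row p1=T, p2=F, p3=T: ~(p1 -> (p3 <-> p2) <-> ~~(p1 & p3)) = T, ~((p3 -> p1) -> p1) = F, so the formula = F.
Row p1=T, p2=F, p3=F: ~(p1 -> (p3 <-> p2) <-> ~~(p1 & p3)) = T, ~((p3 -> p1) -> p1) = F, so the formula = F.
Row p1=F, p2=T, p3=F: ~(p1 -> (p3 <-> p2) <-> ~~(p1 & p3)) = T, ~((p3 -> p1) -> p1) = T, so the formula = T.
Row p1=F, p2=F, p3=T: ~(p1 -> (p3 <-> p2) <-> ~~(p1 & p3)) = T, ~((p3 -> p1) -> p1) = F, so the formula = F.

F, F, F, F, T, F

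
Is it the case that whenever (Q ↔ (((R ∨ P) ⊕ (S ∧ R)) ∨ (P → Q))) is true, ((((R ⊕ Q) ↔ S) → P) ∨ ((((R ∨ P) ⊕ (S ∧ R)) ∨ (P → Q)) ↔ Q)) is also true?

yes

P | Q | R | S || φ | ψ
T | T | T | T || T | T
T | T | T | F || T | T
T | T | F | T || T | T
T | T | F | F || T | T
T | F | T | T || T | T
T | F | T | F || F | T
T | F | F | T || F | T
T | F | F | F || F | T
F | T | T | T || T | T
F | T | T | F || T | T
F | T | F | T || T | T
F | T | F | F || T | T
F | F | T | T || F | F
F | F | T | F || F | T
F | F | F | T || F | T
F | F | F | F || F | F
In every row where φ is true, ψ is also true, so φ ⊨ ψ.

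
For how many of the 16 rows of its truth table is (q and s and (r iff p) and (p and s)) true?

1

p  q  r  s  |  φ
F  F  F  F  |  F
F  F  F  T  |  F
F  F  T  F  |  F
F  F  T  T  |  F
F  T  F  F  |  F
F  T  F  T  |  F
F  T  T  F  |  F
F  T  T  T  |  F
T  F  F  F  |  F
T  F  F  T  |  F
T  F  T  F  |  F
T  F  T  T  |  F
T  T  F  F  |  F
T  T  F  T  |  F
T  T  T  F  |  F
T  T  T  T  |  T
The formula is true on 1 of the 16 rows.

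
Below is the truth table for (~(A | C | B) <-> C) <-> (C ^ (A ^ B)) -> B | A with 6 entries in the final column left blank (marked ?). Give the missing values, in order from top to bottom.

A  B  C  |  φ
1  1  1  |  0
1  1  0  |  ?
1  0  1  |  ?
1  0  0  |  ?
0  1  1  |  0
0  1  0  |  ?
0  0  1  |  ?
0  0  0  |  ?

1, 0, 1, 1, 1, 0

Row A=1, B=1, C=0: (~(A | C | B) <-> C) = 1, ((C ^ (A ^ B)) -> B | A) = 1, so the formula = 1.
Row A=1, B=0, C=1: (~(A | C | B) <-> C) = 0, ((C ^ (A ^ B)) -> B | A) = 1, so the formula = 0.
Row A=1, B=0, C=0: (~(A | C | B) <-> C) = 1, ((C ^ (A ^ B)) -> B | A) = 1, so the formula = 1.
Row A=0, B=1, C=0: (~(A | C | B) <-> C) = 1, ((C ^ (A ^ B)) -> B | A) = 1, so the formula = 1.
Row A=0, B=0, C=1: (~(A | C | B) <-> C) = 0, ((C ^ (A ^ B)) -> B | A) = 0, so the formula = 1.
Row A=0, B=0, C=0: (~(A | C | B) <-> C) = 0, ((C ^ (A ^ B)) -> B | A) = 1, so the formula = 0.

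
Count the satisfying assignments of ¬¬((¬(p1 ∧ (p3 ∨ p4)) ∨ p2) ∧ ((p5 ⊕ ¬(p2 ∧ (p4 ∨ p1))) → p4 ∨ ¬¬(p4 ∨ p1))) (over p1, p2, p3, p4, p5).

22

p1 | p2 | p3 | p4 | p5 || φ
F  | F  | F  | F  | F  || F
F  | F  | F  | F  | T  || T
F  | F  | F  | T  | F  || T
F  | F  | F  | T  | T  || T
F  | F  | T  | F  | F  || F
F  | F  | T  | F  | T  || T
F  | F  | T  | T  | F  || T
F  | F  | T  | T  | T  || T
F  | T  | F  | F  | F  || F
F  | T  | F  | F  | T  || T
F  | T  | F  | T  | F  || T
F  | T  | F  | T  | T  || T
F  | T  | T  | F  | F  || F
F  | T  | T  | F  | T  || T
F  | T  | T  | T  | F  || T
F  | T  | T  | T  | T  || T
T  | F  | F  | F  | F  || T
T  | F  | F  | F  | T  || T
T  | F  | F  | T  | F  || F
T  | F  | F  | T  | T  || F
T  | F  | T  | F  | F  || F
T  | F  | T  | F  | T  || F
T  | F  | T  | T  | F  || F
T  | F  | T  | T  | T  || F
T  | T  | F  | F  | F  || T
T  | T  | F  | F  | T  || T
T  | T  | F  | T  | F  || T
T  | T  | F  | T  | T  || T
T  | T  | T  | F  | F  || T
T  | T  | T  | F  | T  || T
T  | T  | T  | T  | F  || T
T  | T  | T  | T  | T  || T
The formula is true on 22 of the 32 rows.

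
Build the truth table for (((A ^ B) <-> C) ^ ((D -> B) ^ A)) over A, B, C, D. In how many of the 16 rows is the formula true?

8

  A   |   B   |   C   |   D   | (A ^ B) | ((A ^ B) <-> C) | (D -> B) | ((D -> B) ^ A) |   φ  
----- | ----- | ----- | ----- | ------- | --------------- | -------- | -------------- | -----
False | False | False | False |  False  |       True      |   True   |      True      | False
False | False | False |  True |  False  |       True      |  False   |     False      |  True
False | False |  True | False |  False  |      False      |   True   |      True      |  True
False | False |  True |  True |  False  |      False      |  False   |     False      | False
False |  True | False | False |   True  |      False      |   True   |      True      |  True
False |  True | False |  True |   True  |      False      |   True   |      True      |  True
False |  True |  True | False |   True  |       True      |   True   |      True      | False
False |  True |  True |  True |   True  |       True      |   True   |      True      | False
 True | False | False | False |   True  |      False      |   True   |     False      | False
 True | False | False |  True |   True  |      False      |  False   |      True      |  True
 True | False |  True | False |   True  |       True      |   True   |     False      |  True
 True | False |  True |  True |   True  |       True      |  False   |      True      | False
 True |  True | False | False |  False  |       True      |   True   |     False      |  True
 True |  True | False |  True |  False  |       True      |   True   |     False      |  True
 True |  True |  True | False |  False  |      False      |   True   |     False      | False
 True |  True |  True |  True |  False  |      False      |   True   |     False      | False
The formula is true on 8 of the 16 rows.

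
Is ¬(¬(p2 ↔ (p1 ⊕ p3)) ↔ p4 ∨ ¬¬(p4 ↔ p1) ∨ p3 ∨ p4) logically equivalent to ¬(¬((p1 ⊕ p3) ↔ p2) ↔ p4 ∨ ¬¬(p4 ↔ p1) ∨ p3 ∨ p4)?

equivalent

p1 | p2 | p3 | p4 || φ | ψ
1  | 1  | 1  | 1  || 0 | 0
1  | 1  | 1  | 0  || 0 | 0
1  | 1  | 0  | 1  || 1 | 1
1  | 1  | 0  | 0  || 0 | 0
1  | 0  | 1  | 1  || 1 | 1
1  | 0  | 1  | 0  || 1 | 1
1  | 0  | 0  | 1  || 0 | 0
1  | 0  | 0  | 0  || 1 | 1
0  | 1  | 1  | 1  || 1 | 1
0  | 1  | 1  | 0  || 1 | 1
0  | 1  | 0  | 1  || 0 | 0
0  | 1  | 0  | 0  || 0 | 0
0  | 0  | 1  | 1  || 0 | 0
0  | 0  | 1  | 0  || 0 | 0
0  | 0  | 0  | 1  || 1 | 1
0  | 0  | 0  | 0  || 1 | 1
The columns for φ and ψ agree on every row, so they are logically equivalent.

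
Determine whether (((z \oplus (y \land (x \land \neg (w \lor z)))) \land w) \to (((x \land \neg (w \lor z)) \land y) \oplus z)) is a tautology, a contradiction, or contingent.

x | y | z | w || (w \lor z) | \neg (w \lor z) | (x \land \neg (w \lor z)) | φ
F | F | F | F ||     F      |        T        |             F             | T
F | F | F | T ||     T      |        F        |             F             | T
F | F | T | F ||     T      |        F        |             F             | T
F | F | T | T ||     T      |        F        |             F             | T
F | T | F | F ||     F      |        T        |             F             | T
F | T | F | T ||     T      |        F        |             F             | T
F | T | T | F ||     T      |        F        |             F             | T
F | T | T | T ||     T      |        F        |             F             | T
T | F | F | F ||     F      |        T        |             T             | T
T | F | F | T ||     T      |        F        |             F             | T
T | F | T | F ||     T      |        F        |             F             | T
T | F | T | T ||     T      |        F        |             F             | T
T | T | F | F ||     F      |        T        |             T             | T
T | T | F | T ||     T      |        F        |             F             | T
T | T | T | F ||     T      |        F        |             F             | T
T | T | T | T ||     T      |        F        |             F             | T
Every row is T, so the formula is a tautology.

tautology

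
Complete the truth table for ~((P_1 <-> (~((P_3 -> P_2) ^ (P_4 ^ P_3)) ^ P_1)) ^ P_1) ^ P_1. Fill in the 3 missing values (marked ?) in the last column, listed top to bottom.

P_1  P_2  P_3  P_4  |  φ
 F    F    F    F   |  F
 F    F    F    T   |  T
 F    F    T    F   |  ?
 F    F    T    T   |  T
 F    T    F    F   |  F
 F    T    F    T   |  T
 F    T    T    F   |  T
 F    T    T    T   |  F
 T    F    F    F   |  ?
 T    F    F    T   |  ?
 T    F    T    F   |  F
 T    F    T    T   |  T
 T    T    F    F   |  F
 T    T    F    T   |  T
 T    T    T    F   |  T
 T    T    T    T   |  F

Row P_1=F, P_2=F, P_3=T, P_4=F: ~((P_1 <-> (~((P_3 -> P_2) ^ (P_4 ^ P_3)) ^ P_1)) ^ P_1) = F, so the formula = F.
Row P_1=T, P_2=F, P_3=F, P_4=F: ~((P_1 <-> (~((P_3 -> P_2) ^ (P_4 ^ P_3)) ^ P_1)) ^ P_1) = T, so the formula = F.
Row P_1=T, P_2=F, P_3=F, P_4=T: ~((P_1 <-> (~((P_3 -> P_2) ^ (P_4 ^ P_3)) ^ P_1)) ^ P_1) = F, so the formula = T.

F, F, T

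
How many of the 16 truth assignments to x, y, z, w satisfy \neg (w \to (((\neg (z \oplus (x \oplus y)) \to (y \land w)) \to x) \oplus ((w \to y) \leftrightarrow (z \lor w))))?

x | y | z | w || (x \oplus y) | (z \oplus (x \oplus y)) | \neg (z \oplus (x \oplus y)) | (y \land w) | (w \to y) | (z \lor w) | φ
F | F | F | F ||      F       |            F            |              T               |      F      |     T     |     F      | F
F | F | F | T ||      F       |            F            |              T               |      F      |     F     |     T      | F
F | F | T | F ||      F       |            T            |              F               |      F      |     T     |     T      | F
F | F | T | T ||      F       |            T            |              F               |      F      |     F     |     T      | T
F | T | F | F ||      T       |            T            |              F               |      F      |     T     |     F      | F
F | T | F | T ||      T       |            T            |              F               |      T      |     T     |     T      | F
F | T | T | F ||      T       |            F            |              T               |      F      |     T     |     T      | F
F | T | T | T ||      T       |            F            |              T               |      T      |     T     |     T      | F
T | F | F | F ||      T       |            T            |              F               |      F      |     T     |     F      | F
T | F | F | T ||      T       |            T            |              F               |      F      |     F     |     T      | F
T | F | T | F ||      T       |            F            |              T               |      F      |     T     |     T      | F
T | F | T | T ||      T       |            F            |              T               |      F      |     F     |     T      | F
T | T | F | F ||      F       |            F            |              T               |      F      |     T     |     F      | F
T | T | F | T ||      F       |            F            |              T               |      T      |     T     |     T      | T
T | T | T | F ||      F       |            T            |              F               |      F      |     T     |     T      | F
T | T | T | T ||      F       |            T            |              F               |      T      |     T     |     T      | T
The formula is true on 3 of the 16 rows.

3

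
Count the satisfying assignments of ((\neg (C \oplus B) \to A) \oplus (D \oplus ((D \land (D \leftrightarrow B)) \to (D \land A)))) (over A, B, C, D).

  A   |   B   |   C   |   D   |   φ  
----- | ----- | ----- | ----- | -----
 True |  True |  True |  True |  True
 True |  True |  True | False | False
 True |  True | False |  True |  True
 True |  True | False | False | False
 True | False |  True |  True |  True
 True | False |  True | False | False
 True | False | False |  True |  True
 True | False | False | False | False
False |  True |  True |  True |  True
False |  True |  True | False |  True
False |  True | False |  True | False
False |  True | False | False | False
False | False |  True |  True |  True
False | False |  True | False | False
False | False | False |  True | False
False | False | False | False |  True
The formula is true on 8 of the 16 rows.

8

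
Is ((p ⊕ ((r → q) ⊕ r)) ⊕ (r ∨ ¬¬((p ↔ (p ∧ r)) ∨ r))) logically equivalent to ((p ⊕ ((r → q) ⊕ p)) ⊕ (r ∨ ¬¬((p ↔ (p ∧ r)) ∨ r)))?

p | q | r | φ | ψ
- | - | - | - | -
1 | 1 | 1 | 0 | 0
1 | 1 | 0 | 0 | 1
1 | 0 | 1 | 1 | 1
1 | 0 | 0 | 0 | 1
0 | 1 | 1 | 1 | 0
0 | 1 | 0 | 0 | 0
0 | 0 | 1 | 0 | 1
0 | 0 | 0 | 0 | 0
The columns differ at p=1, q=1, r=0 (φ=0, ψ=1), so they are not equivalent.

not equivalent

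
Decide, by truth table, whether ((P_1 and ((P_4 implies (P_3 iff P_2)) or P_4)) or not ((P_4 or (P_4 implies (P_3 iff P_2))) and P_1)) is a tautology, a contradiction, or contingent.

 P_1  |  P_2  |  P_3  |  P_4  | (P_3 iff P_2) | (P_4 implies (P_3 iff P_2)) |   φ  
----- | ----- | ----- | ----- | ------------- | --------------------------- | -----
 True |  True |  True |  True |      True     |             True            |  True
 True |  True |  True | False |      True     |             True            |  True
 True |  True | False |  True |     False     |            False            |  True
 True |  True | False | False |     False     |             True            |  True
 True | False |  True |  True |     False     |            False            |  True
 True | False |  True | False |     False     |             True            |  True
 True | False | False |  True |      True     |             True            |  True
 True | False | False | False |      True     |             True            |  True
False |  True |  True |  True |      True     |             True            |  True
False |  True |  True | False |      True     |             True            |  True
False |  True | False |  True |     False     |            False            |  True
False |  True | False | False |     False     |             True            |  True
False | False |  True |  True |     False     |            False            |  True
False | False |  True | False |     False     |             True            |  True
False | False | False |  True |      True     |             True            |  True
False | False | False | False |      True     |             True            |  True
Every row is True, so the formula is a tautology.

tautology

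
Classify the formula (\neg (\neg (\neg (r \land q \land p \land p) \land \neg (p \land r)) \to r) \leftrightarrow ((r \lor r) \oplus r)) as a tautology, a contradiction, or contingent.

  p   |   q   |   r   || (r \land q \land p \land p) | (p \land r) | \neg (p \land r) | (r \lor r) | ((r \lor r) \oplus r) |   φ  
 True |  True |  True ||             True            |     True    |      False       |    True    |         False         |  True
 True |  True | False ||            False            |    False    |       True       |   False    |         False         |  True
 True | False |  True ||            False            |     True    |      False       |    True    |         False         |  True
 True | False | False ||            False            |    False    |       True       |   False    |         False         |  True
False |  True |  True ||            False            |    False    |       True       |    True    |         False         |  True
False |  True | False ||            False            |    False    |       True       |   False    |         False         |  True
False | False |  True ||            False            |    False    |       True       |    True    |         False         |  True
False | False | False ||            False            |    False    |       True       |   False    |         False         |  True
Every row is True, so the formula is a tautology.

tautology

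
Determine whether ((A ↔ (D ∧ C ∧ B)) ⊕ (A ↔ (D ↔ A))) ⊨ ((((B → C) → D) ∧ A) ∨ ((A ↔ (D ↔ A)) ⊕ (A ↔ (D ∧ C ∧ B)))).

A | B | C | D | φ | ψ
- | - | - | - | - | -
1 | 1 | 1 | 1 | 0 | 1
1 | 1 | 1 | 0 | 0 | 0
1 | 1 | 0 | 1 | 1 | 1
1 | 1 | 0 | 0 | 0 | 1
1 | 0 | 1 | 1 | 1 | 1
1 | 0 | 1 | 0 | 0 | 0
1 | 0 | 0 | 1 | 1 | 1
1 | 0 | 0 | 0 | 0 | 0
0 | 1 | 1 | 1 | 1 | 1
0 | 1 | 1 | 0 | 1 | 1
0 | 1 | 0 | 1 | 0 | 0
0 | 1 | 0 | 0 | 1 | 1
0 | 0 | 1 | 1 | 0 | 0
0 | 0 | 1 | 0 | 1 | 1
0 | 0 | 0 | 1 | 0 | 0
0 | 0 | 0 | 0 | 1 | 1
In every row where φ is true, ψ is also true, so φ ⊨ ψ.

yes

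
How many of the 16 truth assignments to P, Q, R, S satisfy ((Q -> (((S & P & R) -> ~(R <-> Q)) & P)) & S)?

  P      Q      R      S    |  (S & P & R)  (R <-> Q)  ~(R <-> Q)  ((S & P & R) -> ~(R <-> Q))    φ  
 True   True   True   True  |      True        True      False                False             False
 True   True   True  False  |     False        True      False                 True             False
 True   True  False   True  |     False       False       True                 True              True
 True   True  False  False  |     False       False       True                 True             False
 True  False   True   True  |      True       False       True                 True              True
 True  False   True  False  |     False       False       True                 True             False
 True  False  False   True  |     False        True      False                 True              True
 True  False  False  False  |     False        True      False                 True             False
False   True   True   True  |     False        True      False                 True             False
False   True   True  False  |     False        True      False                 True             False
False   True  False   True  |     False       False       True                 True             False
False   True  False  False  |     False       False       True                 True             False
False  False   True   True  |     False       False       True                 True              True
False  False   True  False  |     False       False       True                 True             False
False  False  False   True  |     False        True      False                 True              True
False  False  False  False  |     False        True      False                 True             False
The formula is true on 5 of the 16 rows.

5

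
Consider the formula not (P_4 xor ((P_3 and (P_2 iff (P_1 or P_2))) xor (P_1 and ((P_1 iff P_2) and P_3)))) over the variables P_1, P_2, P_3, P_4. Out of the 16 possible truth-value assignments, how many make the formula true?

8

P_1  P_2  P_3  P_4  |  φ
 T    T    T    T   |  F
 T    T    T    F   |  T
 T    T    F    T   |  F
 T    T    F    F   |  T
 T    F    T    T   |  F
 T    F    T    F   |  T
 T    F    F    T   |  F
 T    F    F    F   |  T
 F    T    T    T   |  T
 F    T    T    F   |  F
 F    T    F    T   |  F
 F    T    F    F   |  T
 F    F    T    T   |  T
 F    F    T    F   |  F
 F    F    F    T   |  F
 F    F    F    F   |  T
The formula is true on 8 of the 16 rows.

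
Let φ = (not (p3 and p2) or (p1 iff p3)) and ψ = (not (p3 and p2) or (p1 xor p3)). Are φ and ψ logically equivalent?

p1 | p2 | p3 || φ | ψ
T  | T  | T  || T | F
T  | T  | F  || T | T
T  | F  | T  || T | T
T  | F  | F  || T | T
F  | T  | T  || F | T
F  | T  | F  || T | T
F  | F  | T  || T | T
F  | F  | F  || T | T
The columns differ at p1=T, p2=T, p3=T (φ=T, ψ=F), so they are not equivalent.

not equivalent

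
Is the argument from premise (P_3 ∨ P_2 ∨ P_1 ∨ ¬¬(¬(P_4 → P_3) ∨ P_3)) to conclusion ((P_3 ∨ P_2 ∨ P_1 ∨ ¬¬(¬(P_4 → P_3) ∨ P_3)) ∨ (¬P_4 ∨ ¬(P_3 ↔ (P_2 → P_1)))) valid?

P_1 | P_2 | P_3 | P_4 || φ | ψ
 T  |  T  |  T  |  T  || T | T
 T  |  T  |  T  |  F  || T | T
 T  |  T  |  F  |  T  || T | T
 T  |  T  |  F  |  F  || T | T
 T  |  F  |  T  |  T  || T | T
 T  |  F  |  T  |  F  || T | T
 T  |  F  |  F  |  T  || T | T
 T  |  F  |  F  |  F  || T | T
 F  |  T  |  T  |  T  || T | T
 F  |  T  |  T  |  F  || T | T
 F  |  T  |  F  |  T  || T | T
 F  |  T  |  F  |  F  || T | T
 F  |  F  |  T  |  T  || T | T
 F  |  F  |  T  |  F  || T | T
 F  |  F  |  F  |  T  || T | T
 F  |  F  |  F  |  F  || F | T
In every row where φ is true, ψ is also true, so φ ⊨ ψ.

yes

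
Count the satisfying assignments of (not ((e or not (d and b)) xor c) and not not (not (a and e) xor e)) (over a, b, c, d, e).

12

a | b | c | d | e | φ
- | - | - | - | - | -
T | T | T | T | T | T
T | T | T | T | F | F
T | T | T | F | T | T
T | T | T | F | F | T
T | T | F | T | T | F
T | T | F | T | F | T
T | T | F | F | T | F
T | T | F | F | F | F
T | F | T | T | T | T
T | F | T | T | F | T
T | F | T | F | T | T
T | F | T | F | F | T
T | F | F | T | T | F
T | F | F | T | F | F
T | F | F | F | T | F
T | F | F | F | F | F
F | T | T | T | T | F
F | T | T | T | F | F
F | T | T | F | T | F
F | T | T | F | F | T
F | T | F | T | T | F
F | T | F | T | F | T
F | T | F | F | T | F
F | T | F | F | F | F
F | F | T | T | T | F
F | F | T | T | F | T
F | F | T | F | T | F
F | F | T | F | F | T
F | F | F | T | T | F
F | F | F | T | F | F
F | F | F | F | T | F
F | F | F | F | F | F
The formula is true on 12 of the 32 rows.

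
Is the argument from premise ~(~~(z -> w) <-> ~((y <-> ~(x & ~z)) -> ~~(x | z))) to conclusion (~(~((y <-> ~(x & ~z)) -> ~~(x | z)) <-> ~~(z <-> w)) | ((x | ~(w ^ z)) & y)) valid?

no

x | y | z | w | φ | ψ
- | - | - | - | - | -
F | F | F | F | T | T
F | F | F | T | T | F
F | F | T | F | F | F
F | F | T | T | T | T
F | T | F | F | F | T
F | T | F | T | F | T
F | T | T | F | F | F
F | T | T | T | T | T
T | F | F | F | T | T
T | F | F | T | T | F
T | F | T | F | F | F
T | F | T | T | T | T
T | T | F | F | T | T
T | T | F | T | T | T
T | T | T | F | F | T
T | T | T | T | T | T
At x=F, y=F, z=F, w=T we have φ true but ψ false, so φ does not entail ψ.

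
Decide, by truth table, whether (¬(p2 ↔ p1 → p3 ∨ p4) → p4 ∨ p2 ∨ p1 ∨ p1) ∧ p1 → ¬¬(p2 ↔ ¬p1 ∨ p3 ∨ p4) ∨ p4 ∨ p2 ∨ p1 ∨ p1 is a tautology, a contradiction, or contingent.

tautology

p1 | p2 | p3 | p4 || φ
0  | 0  | 0  | 0  || 1
0  | 0  | 0  | 1  || 1
0  | 0  | 1  | 0  || 1
0  | 0  | 1  | 1  || 1
0  | 1  | 0  | 0  || 1
0  | 1  | 0  | 1  || 1
0  | 1  | 1  | 0  || 1
0  | 1  | 1  | 1  || 1
1  | 0  | 0  | 0  || 1
1  | 0  | 0  | 1  || 1
1  | 0  | 1  | 0  || 1
1  | 0  | 1  | 1  || 1
1  | 1  | 0  | 0  || 1
1  | 1  | 0  | 1  || 1
1  | 1  | 1  | 0  || 1
1  | 1  | 1  | 1  || 1
Every row is 1, so the formula is a tautology.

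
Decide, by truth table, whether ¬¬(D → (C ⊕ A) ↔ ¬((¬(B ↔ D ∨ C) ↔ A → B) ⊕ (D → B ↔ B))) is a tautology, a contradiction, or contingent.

  A   |   B   |   C   |   D   | (C ⊕ A) | (D → (C ⊕ A)) | (D ∨ C) | (B ↔ (D ∨ C)) | ¬(B ↔ (D ∨ C)) | (A → B) | (¬(B ↔ (D ∨ C)) ↔ (A → B)) | (D → B) | ((D → B) ↔ B) |   φ  
----- | ----- | ----- | ----- | ------- | ------------- | ------- | ------------- | -------------- | ------- | -------------------------- | ------- | ------------- | -----
False | False | False | False |  False  |      True     |  False  |      True     |     False      |   True  |           False            |   True  |     False     |  True
False | False | False |  True |  False  |     False     |   True  |     False     |      True      |   True  |            True            |  False  |      True     | False
False | False |  True | False |   True  |      True     |   True  |     False     |      True      |   True  |            True            |   True  |     False     | False
False | False |  True |  True |   True  |      True     |   True  |     False     |      True      |   True  |            True            |  False  |      True     |  True
False |  True | False | False |  False  |      True     |  False  |     False     |      True      |   True  |            True            |   True  |      True     |  True
False |  True | False |  True |  False  |     False     |   True  |      True     |     False      |   True  |           False            |   True  |      True     |  True
False |  True |  True | False |   True  |      True     |   True  |      True     |     False      |   True  |           False            |   True  |      True     | False
False |  True |  True |  True |   True  |      True     |   True  |      True     |     False      |   True  |           False            |   True  |      True     | False
 True | False | False | False |   True  |      True     |  False  |      True     |     False      |  False  |            True            |   True  |     False     | False
 True | False | False |  True |   True  |      True     |   True  |     False     |      True      |  False  |           False            |  False  |      True     | False
 True | False |  True | False |  False  |      True     |   True  |     False     |      True      |  False  |           False            |   True  |     False     |  True
 True | False |  True |  True |  False  |     False     |   True  |     False     |      True      |  False  |           False            |  False  |      True     |  True
 True |  True | False | False |   True  |      True     |  False  |     False     |      True      |   True  |            True            |   True  |      True     |  True
 True |  True | False |  True |   True  |      True     |   True  |      True     |     False      |   True  |           False            |   True  |      True     | False
 True |  True |  True | False |  False  |      True     |   True  |      True     |     False      |   True  |           False            |   True  |      True     | False
 True |  True |  True |  True |  False  |     False     |   True  |      True     |     False      |   True  |           False            |   True  |      True     |  True
8 of 16 rows are True, so the formula is contingent.

contingent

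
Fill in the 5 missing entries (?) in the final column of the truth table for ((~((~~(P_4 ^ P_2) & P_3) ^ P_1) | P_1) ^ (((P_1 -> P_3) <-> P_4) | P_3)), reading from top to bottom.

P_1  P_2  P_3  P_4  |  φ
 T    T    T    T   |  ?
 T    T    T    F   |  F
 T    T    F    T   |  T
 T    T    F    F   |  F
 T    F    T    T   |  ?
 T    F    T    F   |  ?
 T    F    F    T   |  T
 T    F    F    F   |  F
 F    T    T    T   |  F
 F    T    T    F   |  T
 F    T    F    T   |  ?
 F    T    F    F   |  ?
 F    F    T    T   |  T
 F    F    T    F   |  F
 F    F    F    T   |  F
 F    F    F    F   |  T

Row P_1=T, P_2=T, P_3=T, P_4=T: (~((~~(P_4 ^ P_2) & P_3) ^ P_1) | P_1) = T, (((P_1 -> P_3) <-> P_4) | P_3) = T, so the formula = F.
Row P_1=T, P_2=F, P_3=T, P_4=T: (~((~~(P_4 ^ P_2) & P_3) ^ P_1) | P_1) = T, (((P_1 -> P_3) <-> P_4) | P_3) = T, so the formula = F.
Row P_1=T, P_2=F, P_3=T, P_4=F: (~((~~(P_4 ^ P_2) & P_3) ^ P_1) | P_1) = T, (((P_1 -> P_3) <-> P_4) | P_3) = T, so the formula = F.
Row P_1=F, P_2=T, P_3=F, P_4=T: (~((~~(P_4 ^ P_2) & P_3) ^ P_1) | P_1) = T, (((P_1 -> P_3) <-> P_4) | P_3) = T, so the formula = F.
Row P_1=F, P_2=T, P_3=F, P_4=F: (~((~~(P_4 ^ P_2) & P_3) ^ P_1) | P_1) = T, (((P_1 -> P_3) <-> P_4) | P_3) = F, so the formula = T.

F, F, F, F, T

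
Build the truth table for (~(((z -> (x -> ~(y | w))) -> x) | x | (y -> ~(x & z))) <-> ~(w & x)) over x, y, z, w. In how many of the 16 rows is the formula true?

x  y  z  w     (y | w)  ~(y | w)  (x -> ~(y | w))  (z -> (x -> ~(y | w)))  (x & z)  ~(x & z)  (y -> ~(x & z))  (w & x)  ~(w & x)  φ
T  T  T  T        T        F             F                   F                T        F             F            T        F      T
T  T  T  F        T        F             F                   F                T        F             F            F        T      F
T  T  F  T        T        F             F                   T                F        T             T            T        F      T
T  T  F  F        T        F             F                   T                F        T             T            F        T      F
T  F  T  T        T        F             F                   F                T        F             T            T        F      T
T  F  T  F        F        T             T                   T                T        F             T            F        T      F
T  F  F  T        T        F             F                   T                F        T             T            T        F      T
T  F  F  F        F        T             T                   T                F        T             T            F        T      F
F  T  T  T        T        F             T                   T                F        T             T            F        T      F
F  T  T  F        T        F             T                   T                F        T             T            F        T      F
F  T  F  T        T        F             T                   T                F        T             T            F        T      F
F  T  F  F        T        F             T                   T                F        T             T            F        T      F
F  F  T  T        T        F             T                   T                F        T             T            F        T      F
F  F  T  F        F        T             T                   T                F        T             T            F        T      F
F  F  F  T        T        F             T                   T                F        T             T            F        T      F
F  F  F  F        F        T             T                   T                F        T             T            F        T      F
The formula is true on 4 of the 16 rows.

4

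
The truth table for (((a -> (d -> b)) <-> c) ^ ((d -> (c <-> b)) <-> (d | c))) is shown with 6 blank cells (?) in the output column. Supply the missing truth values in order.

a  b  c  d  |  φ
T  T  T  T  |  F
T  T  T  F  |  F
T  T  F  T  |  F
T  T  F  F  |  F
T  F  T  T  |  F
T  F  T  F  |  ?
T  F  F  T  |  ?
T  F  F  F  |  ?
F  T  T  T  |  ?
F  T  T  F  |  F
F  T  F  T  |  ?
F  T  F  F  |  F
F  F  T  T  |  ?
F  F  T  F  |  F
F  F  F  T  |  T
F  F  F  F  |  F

Row a=T, b=F, c=T, d=F: ((a -> (d -> b)) <-> c) = T, ((d -> (c <-> b)) <-> (d | c)) = T, so the formula = F.
Row a=T, b=F, c=F, d=T: ((a -> (d -> b)) <-> c) = T, ((d -> (c <-> b)) <-> (d | c)) = T, so the formula = F.
Row a=T, b=F, c=F, d=F: ((a -> (d -> b)) <-> c) = F, ((d -> (c <-> b)) <-> (d | c)) = F, so the formula = F.
Row a=F, b=T, c=T, d=T: ((a -> (d -> b)) <-> c) = T, ((d -> (c <-> b)) <-> (d | c)) = T, so the formula = F.
Row a=F, b=T, c=F, d=T: ((a -> (d -> b)) <-> c) = F, ((d -> (c <-> b)) <-> (d | c)) = F, so the formula = F.
Row a=F, b=F, c=T, d=T: ((a -> (d -> b)) <-> c) = T, ((d -> (c <-> b)) <-> (d | c)) = F, so the formula = T.

F, F, F, F, F, T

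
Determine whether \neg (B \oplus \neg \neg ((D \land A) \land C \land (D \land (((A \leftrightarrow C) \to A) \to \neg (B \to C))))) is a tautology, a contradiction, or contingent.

contingent

  A   |   B   |   C   |   D   | (D \land A) | (A \leftrightarrow C) | (B \to C) | \neg (B \to C) |   φ  
----- | ----- | ----- | ----- | ----------- | --------------------- | --------- | -------------- | -----
 True |  True |  True |  True |     True    |          True         |    True   |     False      | False
 True |  True |  True | False |    False    |          True         |    True   |     False      | False
 True |  True | False |  True |     True    |         False         |   False   |      True      | False
 True |  True | False | False |    False    |         False         |   False   |      True      | False
 True | False |  True |  True |     True    |          True         |    True   |     False      |  True
 True | False |  True | False |    False    |          True         |    True   |     False      |  True
 True | False | False |  True |     True    |         False         |    True   |     False      |  True
 True | False | False | False |    False    |         False         |    True   |     False      |  True
False |  True |  True |  True |    False    |         False         |    True   |     False      | False
False |  True |  True | False |    False    |         False         |    True   |     False      | False
False |  True | False |  True |    False    |          True         |   False   |      True      | False
False |  True | False | False |    False    |          True         |   False   |      True      | False
False | False |  True |  True |    False    |         False         |    True   |     False      |  True
False | False |  True | False |    False    |         False         |    True   |     False      |  True
False | False | False |  True |    False    |          True         |    True   |     False      |  True
False | False | False | False |    False    |          True         |    True   |     False      |  True
8 of 16 rows are True, so the formula is contingent.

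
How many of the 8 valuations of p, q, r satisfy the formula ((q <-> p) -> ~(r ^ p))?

p | q | r | (q <-> p) | (r ^ p) | ~(r ^ p) | ((q <-> p) -> ~(r ^ p))
- | - | - | --------- | ------- | -------- | -----------------------
0 | 0 | 0 |     1     |    0    |    1     |            1           
0 | 0 | 1 |     1     |    1    |    0     |            0           
0 | 1 | 0 |     0     |    0    |    1     |            1           
0 | 1 | 1 |     0     |    1    |    0     |            1           
1 | 0 | 0 |     0     |    1    |    0     |            1           
1 | 0 | 1 |     0     |    0    |    1     |            1           
1 | 1 | 0 |     1     |    1    |    0     |            0           
1 | 1 | 1 |     1     |    0    |    1     |            1           
The formula is true on 6 of the 8 rows.

6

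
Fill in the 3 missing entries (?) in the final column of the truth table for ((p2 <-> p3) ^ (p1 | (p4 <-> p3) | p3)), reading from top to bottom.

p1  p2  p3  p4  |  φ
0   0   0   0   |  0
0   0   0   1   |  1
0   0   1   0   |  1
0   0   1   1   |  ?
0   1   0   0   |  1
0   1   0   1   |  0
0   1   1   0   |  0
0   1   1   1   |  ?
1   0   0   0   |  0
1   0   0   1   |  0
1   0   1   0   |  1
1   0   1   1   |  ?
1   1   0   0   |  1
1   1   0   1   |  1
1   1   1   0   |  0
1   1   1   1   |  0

1, 0, 1

Row p1=0, p2=0, p3=1, p4=1: (p2 <-> p3) = 0, (p1 | (p4 <-> p3) | p3) = 1, so the formula = 1.
Row p1=0, p2=1, p3=1, p4=1: (p2 <-> p3) = 1, (p1 | (p4 <-> p3) | p3) = 1, so the formula = 0.
Row p1=1, p2=0, p3=1, p4=1: (p2 <-> p3) = 0, (p1 | (p4 <-> p3) | p3) = 1, so the formula = 1.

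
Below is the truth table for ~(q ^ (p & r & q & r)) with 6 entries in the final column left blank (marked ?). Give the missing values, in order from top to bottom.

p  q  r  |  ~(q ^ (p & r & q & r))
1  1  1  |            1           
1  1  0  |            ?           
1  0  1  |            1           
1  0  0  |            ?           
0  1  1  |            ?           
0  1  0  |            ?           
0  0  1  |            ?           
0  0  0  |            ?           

Row p=1, q=1, r=0: (p & r & q & r) = 0, (q ^ (p & r & q & r)) = 1, so ~(q ^ (p & r & q & r)) = 0.
Row p=1, q=0, r=0: (p & r & q & r) = 0, (q ^ (p & r & q & r)) = 0, so ~(q ^ (p & r & q & r)) = 1.
Row p=0, q=1, r=1: (p & r & q & r) = 0, (q ^ (p & r & q & r)) = 1, so ~(q ^ (p & r & q & r)) = 0.
Row p=0, q=1, r=0: (p & r & q & r) = 0, (q ^ (p & r & q & r)) = 1, so ~(q ^ (p & r & q & r)) = 0.
Row p=0, q=0, r=1: (p & r & q & r) = 0, (q ^ (p & r & q & r)) = 0, so ~(q ^ (p & r & q & r)) = 1.
Row p=0, q=0, r=0: (p & r & q & r) = 0, (q ^ (p & r & q & r)) = 0, so ~(q ^ (p & r & q & r)) = 1.

0, 1, 0, 0, 1, 1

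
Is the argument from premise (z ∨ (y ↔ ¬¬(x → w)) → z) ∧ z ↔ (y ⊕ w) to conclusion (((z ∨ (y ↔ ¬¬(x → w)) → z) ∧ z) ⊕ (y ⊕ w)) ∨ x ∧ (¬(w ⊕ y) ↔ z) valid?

no

  x      y      z      w    |    φ      ψ  
 True   True   True   True  |  False   True
 True   True   True  False  |   True  False
 True   True  False   True  |   True  False
 True   True  False  False  |  False   True
 True  False   True   True  |   True  False
 True  False   True  False  |  False   True
 True  False  False   True  |  False   True
 True  False  False  False  |   True  False
False   True   True   True  |  False   True
False   True   True  False  |   True  False
False   True  False   True  |   True  False
False   True  False  False  |  False   True
False  False   True   True  |   True  False
False  False   True  False  |  False   True
False  False  False   True  |  False   True
False  False  False  False  |   True  False
At x=True, y=True, z=True, w=False we have φ true but ψ false, so φ does not entail ψ.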